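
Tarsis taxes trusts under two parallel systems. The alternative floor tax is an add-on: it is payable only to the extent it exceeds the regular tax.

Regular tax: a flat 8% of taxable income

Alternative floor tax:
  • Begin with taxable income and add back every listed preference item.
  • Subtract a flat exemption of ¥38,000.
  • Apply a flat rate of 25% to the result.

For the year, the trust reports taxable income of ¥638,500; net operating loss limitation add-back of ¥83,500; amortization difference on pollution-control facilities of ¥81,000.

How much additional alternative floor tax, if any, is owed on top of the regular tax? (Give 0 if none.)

Alternative floor tax:
  Adjusted income: ¥638,500 + ¥83,500 + ¥81,000 = ¥803,000
  Less exemption ¥38,000 → base ¥765,000
  ¥765,000 × 25% = ¥191,250

Regular tax:
  ¥638,500 × 8% = ¥51,080

Excess of alternative floor tax over regular tax: ¥191,250 − ¥51,080 = ¥140,170.

¥140,170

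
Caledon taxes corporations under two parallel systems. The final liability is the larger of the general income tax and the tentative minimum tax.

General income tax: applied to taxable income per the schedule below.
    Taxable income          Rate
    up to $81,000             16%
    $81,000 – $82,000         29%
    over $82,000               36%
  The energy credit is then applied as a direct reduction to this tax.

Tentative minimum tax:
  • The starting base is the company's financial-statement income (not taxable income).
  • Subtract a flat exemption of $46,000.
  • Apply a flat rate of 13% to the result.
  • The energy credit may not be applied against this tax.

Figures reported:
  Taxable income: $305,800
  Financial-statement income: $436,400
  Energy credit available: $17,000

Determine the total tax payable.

$76,818

Tentative minimum tax:
  Base (financial-statement income): $436,400
  Less exemption $46,000 → base $390,400
  $390,400 × 13% = $50,752

General income tax:
  $81,000 × 16% = $12,960
  $1,000 × 29% = $290
  $223,800 × 36% = $80,568
  → $93,818
  Less energy credit $17,000 → $76,818

$76,818 > $50,752, so the general income tax governs.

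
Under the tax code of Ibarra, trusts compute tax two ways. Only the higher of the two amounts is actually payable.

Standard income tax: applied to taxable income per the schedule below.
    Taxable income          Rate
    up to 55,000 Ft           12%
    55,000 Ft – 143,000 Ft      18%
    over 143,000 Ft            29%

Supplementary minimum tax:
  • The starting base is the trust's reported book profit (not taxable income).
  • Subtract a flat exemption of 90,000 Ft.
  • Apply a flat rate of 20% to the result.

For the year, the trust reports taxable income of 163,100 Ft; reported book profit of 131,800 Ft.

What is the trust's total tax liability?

28,269 Ft

Standard income tax:
  55,000 Ft × 12% = 6,600 Ft
  88,000 Ft × 18% = 15,840 Ft
  20,100 Ft × 29% = 5,829 Ft
  → 28,269 Ft

Supplementary minimum tax:
  Base (reported book profit): 131,800 Ft
  Less exemption 90,000 Ft → base 41,800 Ft
  41,800 Ft × 20% = 8,360 Ft

28,269 Ft > 8,360 Ft, so the standard income tax governs.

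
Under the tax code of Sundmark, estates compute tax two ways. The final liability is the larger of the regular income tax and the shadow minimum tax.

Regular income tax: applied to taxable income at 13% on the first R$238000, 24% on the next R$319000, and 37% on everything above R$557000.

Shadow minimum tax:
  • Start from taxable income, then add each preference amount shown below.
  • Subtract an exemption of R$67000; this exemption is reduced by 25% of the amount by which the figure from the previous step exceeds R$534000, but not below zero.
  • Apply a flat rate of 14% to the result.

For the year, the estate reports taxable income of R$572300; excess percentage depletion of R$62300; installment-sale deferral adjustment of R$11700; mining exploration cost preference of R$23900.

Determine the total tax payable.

R$113161

Shadow minimum tax:
  Adjusted income: R$572300 + R$62300 + R$11700 + R$23900 = R$670200
  Exemption: R$67000 − 25% × (R$670200 − R$534000) = R$67000 − R$34050 = R$32950
  Base: R$670200 − R$32950 = R$637250
  R$637250 × 14% = R$89215

Regular income tax:
  R$238000 × 13% = R$30940
  R$319000 × 24% = R$76560
  R$15300 × 37% = R$5661
  → R$113161

R$113161 > R$89215, so the regular income tax governs.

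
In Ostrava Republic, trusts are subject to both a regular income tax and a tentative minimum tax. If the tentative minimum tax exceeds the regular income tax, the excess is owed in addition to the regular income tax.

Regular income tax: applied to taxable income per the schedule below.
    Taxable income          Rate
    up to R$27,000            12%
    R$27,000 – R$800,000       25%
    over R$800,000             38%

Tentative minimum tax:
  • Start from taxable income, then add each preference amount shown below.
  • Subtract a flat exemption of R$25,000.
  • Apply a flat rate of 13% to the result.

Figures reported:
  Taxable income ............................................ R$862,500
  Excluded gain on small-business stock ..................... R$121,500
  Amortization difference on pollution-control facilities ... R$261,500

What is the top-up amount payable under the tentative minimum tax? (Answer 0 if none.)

Regular income tax:
  R$27,000 × 12% = R$3,240
  R$773,000 × 25% = R$193,250
  R$62,500 × 38% = R$23,750
  → R$220,240

Tentative minimum tax:
  Adjusted income: R$862,500 + R$121,500 + R$261,500 = R$1,245,500
  Less exemption R$25,000 → base R$1,220,500
  R$1,220,500 × 13% = R$158,665

R$158,665 ≤ R$220,240, so no add-on is due.

R$0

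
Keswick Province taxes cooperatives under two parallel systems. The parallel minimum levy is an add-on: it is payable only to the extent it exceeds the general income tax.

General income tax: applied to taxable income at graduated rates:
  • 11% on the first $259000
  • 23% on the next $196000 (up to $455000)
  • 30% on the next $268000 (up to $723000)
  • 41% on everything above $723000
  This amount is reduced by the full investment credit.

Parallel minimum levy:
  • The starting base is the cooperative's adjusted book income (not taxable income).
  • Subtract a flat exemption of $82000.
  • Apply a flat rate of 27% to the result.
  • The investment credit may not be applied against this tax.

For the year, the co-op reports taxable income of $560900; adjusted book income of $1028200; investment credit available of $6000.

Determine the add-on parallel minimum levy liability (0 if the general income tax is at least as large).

$156134

General income tax:
  $259000 × 11% = $28490
  $196000 × 23% = $45080
  $105900 × 30% = $31770
  → $105340
  Less investment credit $6000 → $99340

Parallel minimum levy:
  Base (adjusted book income): $1028200
  Less exemption $82000 → base $946200
  $946200 × 27% = $255474

Excess of parallel minimum levy over general income tax: $255474 − $99340 = $156134.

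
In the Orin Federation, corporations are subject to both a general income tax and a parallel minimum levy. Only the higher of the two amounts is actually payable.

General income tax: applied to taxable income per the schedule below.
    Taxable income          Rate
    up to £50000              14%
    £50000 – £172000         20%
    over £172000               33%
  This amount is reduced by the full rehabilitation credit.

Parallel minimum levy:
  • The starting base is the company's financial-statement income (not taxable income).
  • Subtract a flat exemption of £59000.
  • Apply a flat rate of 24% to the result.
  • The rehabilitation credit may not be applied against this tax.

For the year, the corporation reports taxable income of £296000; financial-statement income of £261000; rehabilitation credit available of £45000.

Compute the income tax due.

£48480

General income tax:
  £50000 × 14% = £7000
  £122000 × 20% = £24400
  £124000 × 33% = £40920
  → £72320
  Less rehabilitation credit £45000 → £27320

Parallel minimum levy:
  Base (financial-statement income): £261000
  Less exemption £59000 → base £202000
  £202000 × 24% = £48480

£48480 > £27320, so the parallel minimum levy is the binding amount.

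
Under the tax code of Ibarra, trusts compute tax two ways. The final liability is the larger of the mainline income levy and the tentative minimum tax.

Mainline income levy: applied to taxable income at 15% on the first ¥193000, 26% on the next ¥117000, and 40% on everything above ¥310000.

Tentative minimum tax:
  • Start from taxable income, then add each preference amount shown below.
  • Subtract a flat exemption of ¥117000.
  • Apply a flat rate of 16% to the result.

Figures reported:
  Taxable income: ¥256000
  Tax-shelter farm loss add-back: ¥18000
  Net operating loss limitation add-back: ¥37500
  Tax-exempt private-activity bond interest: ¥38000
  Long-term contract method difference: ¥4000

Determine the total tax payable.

¥45330

Tentative minimum tax:
  Adjusted income: ¥256000 + ¥18000 + ¥37500 + ¥38000 + ¥4000 = ¥353500
  Less exemption ¥117000 → base ¥236500
  ¥236500 × 16% = ¥37840

Mainline income levy:
  ¥193000 × 15% = ¥28950
  ¥63000 × 26% = ¥16380
  → ¥45330

¥45330 > ¥37840, so the mainline income levy governs.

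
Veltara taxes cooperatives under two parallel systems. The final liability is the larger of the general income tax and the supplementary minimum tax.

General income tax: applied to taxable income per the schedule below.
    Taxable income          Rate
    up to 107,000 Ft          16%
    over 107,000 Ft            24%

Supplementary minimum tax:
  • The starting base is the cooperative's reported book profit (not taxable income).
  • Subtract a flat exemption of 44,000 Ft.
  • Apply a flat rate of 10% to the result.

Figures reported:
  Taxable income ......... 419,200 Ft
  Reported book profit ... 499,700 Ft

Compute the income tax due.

92,048 Ft

Supplementary minimum tax:
  Base (reported book profit): 499,700 Ft
  Less exemption 44,000 Ft → base 455,700 Ft
  455,700 Ft × 10% = 45,570 Ft

General income tax:
  107,000 Ft × 16% = 17,120 Ft
  312,200 Ft × 24% = 74,928 Ft
  → 92,048 Ft

92,048 Ft > 45,570 Ft, so the general income tax governs.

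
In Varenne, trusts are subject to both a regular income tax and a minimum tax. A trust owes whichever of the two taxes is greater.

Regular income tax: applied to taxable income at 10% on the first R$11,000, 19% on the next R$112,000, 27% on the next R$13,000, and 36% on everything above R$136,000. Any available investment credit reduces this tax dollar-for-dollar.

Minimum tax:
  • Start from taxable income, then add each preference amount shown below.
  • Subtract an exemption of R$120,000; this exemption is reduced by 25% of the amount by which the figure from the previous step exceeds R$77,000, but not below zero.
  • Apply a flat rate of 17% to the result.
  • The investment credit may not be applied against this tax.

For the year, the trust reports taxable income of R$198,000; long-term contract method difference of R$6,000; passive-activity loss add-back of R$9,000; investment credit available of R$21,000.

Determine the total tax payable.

Minimum tax:
  Adjusted income: R$198,000 + R$6,000 + R$9,000 = R$213,000
  Exemption: R$120,000 − 25% × (R$213,000 − R$77,000) = R$120,000 − R$34,000 = R$86,000
  Base: R$213,000 − R$86,000 = R$127,000
  R$127,000 × 17% = R$21,590

Regular income tax:
  R$11,000 × 10% = R$1,100
  R$112,000 × 19% = R$21,280
  R$13,000 × 27% = R$3,510
  R$62,000 × 36% = R$22,320
  → R$48,210
  Less investment credit R$21,000 → R$27,210

R$27,210 > R$21,590, so the regular income tax governs.

R$27,210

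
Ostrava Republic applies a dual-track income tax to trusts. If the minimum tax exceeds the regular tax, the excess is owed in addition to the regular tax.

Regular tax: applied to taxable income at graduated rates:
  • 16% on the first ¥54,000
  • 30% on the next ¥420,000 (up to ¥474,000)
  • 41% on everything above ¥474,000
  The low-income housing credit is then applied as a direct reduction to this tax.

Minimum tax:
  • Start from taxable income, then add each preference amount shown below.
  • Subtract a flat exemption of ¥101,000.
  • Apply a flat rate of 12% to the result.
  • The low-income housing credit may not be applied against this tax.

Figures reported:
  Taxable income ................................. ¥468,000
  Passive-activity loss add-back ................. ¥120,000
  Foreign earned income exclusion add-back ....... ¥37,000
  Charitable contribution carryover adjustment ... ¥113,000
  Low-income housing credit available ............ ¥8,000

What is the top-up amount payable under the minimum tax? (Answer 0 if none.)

¥0

Minimum tax:
  Adjusted income: ¥468,000 + ¥120,000 + ¥37,000 + ¥113,000 = ¥738,000
  Less exemption ¥101,000 → base ¥637,000
  ¥637,000 × 12% = ¥76,440

Regular tax:
  ¥54,000 × 16% = ¥8,640
  ¥414,000 × 30% = ¥124,200
  → ¥132,840
  Less low-income housing credit ¥8,000 → ¥124,840

¥76,440 ≤ ¥124,840, so no add-on is due.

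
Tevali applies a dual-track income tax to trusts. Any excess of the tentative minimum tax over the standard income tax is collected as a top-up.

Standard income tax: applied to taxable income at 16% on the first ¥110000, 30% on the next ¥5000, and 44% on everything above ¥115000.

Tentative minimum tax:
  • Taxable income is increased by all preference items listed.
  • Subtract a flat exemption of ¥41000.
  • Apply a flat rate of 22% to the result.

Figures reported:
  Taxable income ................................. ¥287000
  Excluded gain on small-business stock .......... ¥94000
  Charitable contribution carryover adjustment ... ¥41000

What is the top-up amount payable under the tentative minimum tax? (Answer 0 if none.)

Standard income tax:
  ¥110000 × 16% = ¥17600
  ¥5000 × 30% = ¥1500
  ¥172000 × 44% = ¥75680
  → ¥94780

Tentative minimum tax:
  Adjusted income: ¥287000 + ¥94000 + ¥41000 = ¥422000
  Less exemption ¥41000 → base ¥381000
  ¥381000 × 22% = ¥83820

¥83820 ≤ ¥94780, so no add-on is due.

¥0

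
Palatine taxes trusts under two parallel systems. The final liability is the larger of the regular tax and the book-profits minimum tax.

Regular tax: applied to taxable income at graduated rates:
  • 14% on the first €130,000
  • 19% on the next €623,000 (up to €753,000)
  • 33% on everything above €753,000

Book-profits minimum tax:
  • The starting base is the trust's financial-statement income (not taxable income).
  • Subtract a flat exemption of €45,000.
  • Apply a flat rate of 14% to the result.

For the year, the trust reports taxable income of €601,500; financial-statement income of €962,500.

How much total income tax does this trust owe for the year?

€128,450

Regular tax:
  €130,000 × 14% = €18,200
  €471,500 × 19% = €89,585
  → €107,785

Book-profits minimum tax:
  Base (financial-statement income): €962,500
  Less exemption €45,000 → base €917,500
  €917,500 × 14% = €128,450

€128,450 > €107,785, so the book-profits minimum tax is the binding amount.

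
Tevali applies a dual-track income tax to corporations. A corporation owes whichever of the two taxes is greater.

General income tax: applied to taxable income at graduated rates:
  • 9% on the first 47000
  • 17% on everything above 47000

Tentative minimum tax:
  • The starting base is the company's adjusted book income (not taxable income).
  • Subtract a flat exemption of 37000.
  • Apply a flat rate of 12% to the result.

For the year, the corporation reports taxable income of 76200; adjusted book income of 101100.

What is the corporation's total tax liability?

General income tax:
  47000 × 9% = 4230
  29200 × 17% = 4964
  → 9194

Tentative minimum tax:
  Base (adjusted book income): 101100
  Less exemption 37000 → base 64100
  64100 × 12% = 7692

9194 > 7692, so the general income tax governs.

9194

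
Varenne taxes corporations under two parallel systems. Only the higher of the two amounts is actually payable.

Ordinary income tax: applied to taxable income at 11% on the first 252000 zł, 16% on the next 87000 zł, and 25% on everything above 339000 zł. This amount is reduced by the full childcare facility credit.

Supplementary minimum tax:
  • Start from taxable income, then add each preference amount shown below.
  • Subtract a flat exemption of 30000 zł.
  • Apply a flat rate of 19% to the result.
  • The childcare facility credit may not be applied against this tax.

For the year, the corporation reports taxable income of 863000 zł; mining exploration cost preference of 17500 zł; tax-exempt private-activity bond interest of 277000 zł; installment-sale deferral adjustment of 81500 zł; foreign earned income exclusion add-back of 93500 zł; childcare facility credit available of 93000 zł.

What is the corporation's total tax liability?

Supplementary minimum tax:
  Adjusted income: 863000 zł + 17500 zł + 277000 zł + 81500 zł + 93500 zł = 1332500 zł
  Less exemption 30000 zł → base 1302500 zł
  1302500 zł × 19% = 247475 zł

Ordinary income tax:
  252000 zł × 11% = 27720 zł
  87000 zł × 16% = 13920 zł
  524000 zł × 25% = 131000 zł
  → 172640 zł
  Less childcare facility credit 93000 zł → 79640 zł

247475 zł > 79640 zł, so the supplementary minimum tax is the binding amount.

247475 zł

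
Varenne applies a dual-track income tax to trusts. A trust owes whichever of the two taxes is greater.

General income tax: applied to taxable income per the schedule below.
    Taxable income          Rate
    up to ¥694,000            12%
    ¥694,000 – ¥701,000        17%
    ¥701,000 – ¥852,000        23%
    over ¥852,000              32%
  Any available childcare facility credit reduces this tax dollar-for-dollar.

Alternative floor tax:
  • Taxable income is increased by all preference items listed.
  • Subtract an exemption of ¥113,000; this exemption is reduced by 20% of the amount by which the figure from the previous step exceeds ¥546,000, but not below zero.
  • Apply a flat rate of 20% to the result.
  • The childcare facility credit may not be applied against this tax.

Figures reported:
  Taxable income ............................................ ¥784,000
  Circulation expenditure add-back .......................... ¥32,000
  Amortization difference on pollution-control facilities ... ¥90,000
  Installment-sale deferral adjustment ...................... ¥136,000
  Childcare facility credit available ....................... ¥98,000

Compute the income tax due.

¥205,640

Alternative floor tax:
  Adjusted income: ¥784,000 + ¥32,000 + ¥90,000 + ¥136,000 = ¥1,042,000
  Exemption: ¥113,000 − 20% × (¥1,042,000 − ¥546,000) = ¥113,000 − ¥99,200 = ¥13,800
  Base: ¥1,042,000 − ¥13,800 = ¥1,028,200
  ¥1,028,200 × 20% = ¥205,640

General income tax:
  ¥694,000 × 12% = ¥83,280
  ¥7,000 × 17% = ¥1,190
  ¥83,000 × 23% = ¥19,090
  → ¥103,560
  Less childcare facility credit ¥98,000 → ¥5,560

¥205,640 > ¥5,560, so the alternative floor tax is the binding amount.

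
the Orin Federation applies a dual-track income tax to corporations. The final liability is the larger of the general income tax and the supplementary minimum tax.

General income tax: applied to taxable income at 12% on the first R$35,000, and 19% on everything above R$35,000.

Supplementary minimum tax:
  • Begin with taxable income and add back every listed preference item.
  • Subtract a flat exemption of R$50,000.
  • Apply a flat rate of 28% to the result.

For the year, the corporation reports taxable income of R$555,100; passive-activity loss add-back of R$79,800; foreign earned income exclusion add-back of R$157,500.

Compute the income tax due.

R$207,872

General income tax:
  R$35,000 × 12% = R$4,200
  R$520,100 × 19% = R$98,819
  → R$103,019

Supplementary minimum tax:
  Adjusted income: R$555,100 + R$79,800 + R$157,500 = R$792,400
  Less exemption R$50,000 → base R$742,400
  R$742,400 × 28% = R$207,872

R$207,872 > R$103,019, so the supplementary minimum tax is the binding amount.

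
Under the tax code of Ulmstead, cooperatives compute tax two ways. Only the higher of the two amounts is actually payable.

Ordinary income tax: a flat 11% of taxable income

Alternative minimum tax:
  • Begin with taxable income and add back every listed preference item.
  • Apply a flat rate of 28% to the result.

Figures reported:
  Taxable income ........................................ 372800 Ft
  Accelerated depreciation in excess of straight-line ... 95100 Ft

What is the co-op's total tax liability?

Ordinary income tax:
  372800 Ft × 11% = 41008 Ft

Alternative minimum tax:
  Adjusted income: 372800 Ft + 95100 Ft = 467900 Ft
  467900 Ft × 28% = 131012 Ft

131012 Ft > 41008 Ft, so the alternative minimum tax is the binding amount.

131012 Ft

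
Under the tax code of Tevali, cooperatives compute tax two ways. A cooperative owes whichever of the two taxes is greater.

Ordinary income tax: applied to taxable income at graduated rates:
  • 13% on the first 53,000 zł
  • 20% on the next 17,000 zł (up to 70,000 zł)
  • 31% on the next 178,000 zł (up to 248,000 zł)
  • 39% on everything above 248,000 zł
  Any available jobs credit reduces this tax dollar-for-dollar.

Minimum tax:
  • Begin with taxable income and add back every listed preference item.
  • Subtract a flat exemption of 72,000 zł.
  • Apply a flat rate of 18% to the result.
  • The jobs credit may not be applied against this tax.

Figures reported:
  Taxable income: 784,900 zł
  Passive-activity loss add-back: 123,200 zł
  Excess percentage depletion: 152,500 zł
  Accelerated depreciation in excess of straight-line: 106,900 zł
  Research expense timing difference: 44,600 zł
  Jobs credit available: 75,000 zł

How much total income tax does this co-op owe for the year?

205,218 zł

Ordinary income tax:
  53,000 zł × 13% = 6,890 zł
  17,000 zł × 20% = 3,400 zł
  178,000 zł × 31% = 55,180 zł
  536,900 zł × 39% = 209,391 zł
  → 274,861 zł
  Less jobs credit 75,000 zł → 199,861 zł

Minimum tax:
  Adjusted income: 784,900 zł + 123,200 zł + 152,500 zł + 106,900 zł + 44,600 zł = 1,212,100 zł
  Less exemption 72,000 zł → base 1,140,100 zł
  1,140,100 zł × 18% = 205,218 zł

205,218 zł > 199,861 zł, so the minimum tax is the binding amount.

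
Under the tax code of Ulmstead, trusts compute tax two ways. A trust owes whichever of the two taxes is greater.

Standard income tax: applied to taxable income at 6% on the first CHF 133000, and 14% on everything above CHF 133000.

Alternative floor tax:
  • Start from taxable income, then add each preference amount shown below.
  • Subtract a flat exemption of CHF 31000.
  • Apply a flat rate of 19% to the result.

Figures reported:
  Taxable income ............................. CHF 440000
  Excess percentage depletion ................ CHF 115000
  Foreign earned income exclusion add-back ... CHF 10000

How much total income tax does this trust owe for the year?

Standard income tax:
  CHF 133000 × 6% = CHF 7980
  CHF 307000 × 14% = CHF 42980
  → CHF 50960

Alternative floor tax:
  Adjusted income: CHF 440000 + CHF 115000 + CHF 10000 = CHF 565000
  Less exemption CHF 31000 → base CHF 534000
  CHF 534000 × 19% = CHF 101460

CHF 101460 > CHF 50960, so the alternative floor tax is the binding amount.

CHF 101460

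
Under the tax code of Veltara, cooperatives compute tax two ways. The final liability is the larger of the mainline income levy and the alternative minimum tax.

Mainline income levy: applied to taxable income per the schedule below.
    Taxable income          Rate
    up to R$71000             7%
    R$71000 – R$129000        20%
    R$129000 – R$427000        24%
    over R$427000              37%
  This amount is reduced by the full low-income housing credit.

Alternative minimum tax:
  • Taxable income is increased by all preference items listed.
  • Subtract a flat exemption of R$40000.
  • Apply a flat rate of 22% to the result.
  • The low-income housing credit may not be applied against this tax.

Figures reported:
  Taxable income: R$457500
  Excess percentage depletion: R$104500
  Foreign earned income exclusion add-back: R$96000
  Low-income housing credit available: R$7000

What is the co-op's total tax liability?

R$135960

Mainline income levy:
  R$71000 × 7% = R$4970
  R$58000 × 20% = R$11600
  R$298000 × 24% = R$71520
  R$30500 × 37% = R$11285
  → R$99375
  Less low-income housing credit R$7000 → R$92375

Alternative minimum tax:
  Adjusted income: R$457500 + R$104500 + R$96000 = R$658000
  Less exemption R$40000 → base R$618000
  R$618000 × 22% = R$135960

R$135960 > R$92375, so the alternative minimum tax is the binding amount.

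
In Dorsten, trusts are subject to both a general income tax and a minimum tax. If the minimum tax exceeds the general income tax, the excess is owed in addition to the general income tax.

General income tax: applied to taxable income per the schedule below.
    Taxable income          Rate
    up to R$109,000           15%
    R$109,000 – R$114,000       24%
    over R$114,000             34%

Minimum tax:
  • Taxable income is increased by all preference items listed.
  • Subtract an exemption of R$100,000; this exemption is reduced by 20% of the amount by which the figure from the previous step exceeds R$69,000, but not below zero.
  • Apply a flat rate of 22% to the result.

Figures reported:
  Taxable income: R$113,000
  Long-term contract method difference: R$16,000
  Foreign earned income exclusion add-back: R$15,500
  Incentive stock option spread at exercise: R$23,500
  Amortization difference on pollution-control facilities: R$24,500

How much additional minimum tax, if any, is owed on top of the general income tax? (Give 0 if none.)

R$8,474

General income tax:
  R$109,000 × 15% = R$16,350
  R$4,000 × 24% = R$960
  → R$17,310

Minimum tax:
  Adjusted income: R$113,000 + R$16,000 + R$15,500 + R$23,500 + R$24,500 = R$192,500
  Exemption: R$100,000 − 20% × (R$192,500 − R$69,000) = R$100,000 − R$24,700 = R$75,300
  Base: R$192,500 − R$75,300 = R$117,200
  R$117,200 × 22% = R$25,784

Excess of minimum tax over general income tax: R$25,784 − R$17,310 = R$8,474.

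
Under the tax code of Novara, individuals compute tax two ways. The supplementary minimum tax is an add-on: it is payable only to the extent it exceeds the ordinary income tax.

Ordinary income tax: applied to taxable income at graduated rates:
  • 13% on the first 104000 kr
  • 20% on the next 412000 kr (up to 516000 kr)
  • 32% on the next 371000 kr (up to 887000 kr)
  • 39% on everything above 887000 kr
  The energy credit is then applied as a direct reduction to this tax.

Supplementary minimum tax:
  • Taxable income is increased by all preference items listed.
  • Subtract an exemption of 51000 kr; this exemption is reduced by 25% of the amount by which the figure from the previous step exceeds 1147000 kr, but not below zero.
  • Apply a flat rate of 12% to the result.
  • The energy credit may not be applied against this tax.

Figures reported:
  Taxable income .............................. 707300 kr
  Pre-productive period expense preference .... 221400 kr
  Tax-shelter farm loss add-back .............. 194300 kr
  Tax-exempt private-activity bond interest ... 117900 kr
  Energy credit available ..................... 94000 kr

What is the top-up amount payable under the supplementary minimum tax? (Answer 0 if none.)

Supplementary minimum tax:
  Adjusted income: 707300 kr + 221400 kr + 194300 kr + 117900 kr = 1240900 kr
  Exemption: 51000 kr − 25% × (1240900 kr − 1147000 kr) = 51000 kr − 23475 kr = 27525 kr
  Base: 1240900 kr − 27525 kr = 1213375 kr
  1213375 kr × 12% = 145605 kr

Ordinary income tax:
  104000 kr × 13% = 13520 kr
  412000 kr × 20% = 82400 kr
  191300 kr × 32% = 61216 kr
  → 157136 kr
  Less energy credit 94000 kr → 63136 kr

Excess of supplementary minimum tax over ordinary income tax: 145605 kr − 63136 kr = 82469 kr.

82469 kr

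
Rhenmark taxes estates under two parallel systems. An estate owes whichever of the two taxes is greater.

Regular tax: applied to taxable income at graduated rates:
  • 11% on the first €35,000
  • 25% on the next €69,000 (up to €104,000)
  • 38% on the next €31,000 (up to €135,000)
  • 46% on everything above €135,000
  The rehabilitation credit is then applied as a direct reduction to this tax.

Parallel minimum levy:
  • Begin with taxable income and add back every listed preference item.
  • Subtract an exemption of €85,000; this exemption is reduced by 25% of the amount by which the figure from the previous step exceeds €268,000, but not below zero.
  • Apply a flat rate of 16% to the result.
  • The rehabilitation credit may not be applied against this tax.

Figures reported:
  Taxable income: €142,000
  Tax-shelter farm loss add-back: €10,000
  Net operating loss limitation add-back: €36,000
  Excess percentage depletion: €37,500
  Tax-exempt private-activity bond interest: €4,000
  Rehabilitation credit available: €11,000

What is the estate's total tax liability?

Regular tax:
  €35,000 × 11% = €3,850
  €69,000 × 25% = €17,250
  €31,000 × 38% = €11,780
  €7,000 × 46% = €3,220
  → €36,100
  Less rehabilitation credit €11,000 → €25,100

Parallel minimum levy:
  Adjusted income: €142,000 + €10,000 + €36,000 + €37,500 + €4,000 = €229,500
  Exemption: €229,500 ≤ €268,000, so full €85,000 applies
  Base: €229,500 − €85,000 = €144,500
  €144,500 × 16% = €23,120

€25,100 > €23,120, so the regular tax governs.

€25,100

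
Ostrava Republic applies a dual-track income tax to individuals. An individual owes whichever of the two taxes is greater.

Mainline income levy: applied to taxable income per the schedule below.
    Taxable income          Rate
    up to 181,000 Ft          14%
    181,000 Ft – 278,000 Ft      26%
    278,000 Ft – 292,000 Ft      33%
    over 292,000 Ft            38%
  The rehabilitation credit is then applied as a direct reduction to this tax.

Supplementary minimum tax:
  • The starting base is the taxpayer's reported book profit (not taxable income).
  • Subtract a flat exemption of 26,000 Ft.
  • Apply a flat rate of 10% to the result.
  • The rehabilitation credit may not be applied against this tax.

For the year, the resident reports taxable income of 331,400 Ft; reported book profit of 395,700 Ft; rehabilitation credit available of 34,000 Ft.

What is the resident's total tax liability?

36,970 Ft

Mainline income levy:
  181,000 Ft × 14% = 25,340 Ft
  97,000 Ft × 26% = 25,220 Ft
  14,000 Ft × 33% = 4,620 Ft
  39,400 Ft × 38% = 14,972 Ft
  → 70,152 Ft
  Less rehabilitation credit 34,000 Ft → 36,152 Ft

Supplementary minimum tax:
  Base (reported book profit): 395,700 Ft
  Less exemption 26,000 Ft → base 369,700 Ft
  369,700 Ft × 10% = 36,970 Ft

36,970 Ft > 36,152 Ft, so the supplementary minimum tax is the binding amount.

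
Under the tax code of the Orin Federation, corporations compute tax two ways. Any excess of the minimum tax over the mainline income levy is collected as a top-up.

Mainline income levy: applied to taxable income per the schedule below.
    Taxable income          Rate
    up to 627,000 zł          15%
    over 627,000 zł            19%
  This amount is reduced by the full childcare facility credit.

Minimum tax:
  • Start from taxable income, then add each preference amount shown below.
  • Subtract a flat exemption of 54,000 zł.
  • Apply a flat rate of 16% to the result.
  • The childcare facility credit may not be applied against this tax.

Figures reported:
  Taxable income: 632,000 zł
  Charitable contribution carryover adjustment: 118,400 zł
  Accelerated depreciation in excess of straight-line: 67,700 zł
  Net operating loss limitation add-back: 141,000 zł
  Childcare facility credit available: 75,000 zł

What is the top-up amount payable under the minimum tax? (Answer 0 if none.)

Mainline income levy:
  627,000 zł × 15% = 94,050 zł
  5,000 zł × 19% = 950 zł
  → 95,000 zł
  Less childcare facility credit 75,000 zł → 20,000 zł

Minimum tax:
  Adjusted income: 632,000 zł + 118,400 zł + 67,700 zł + 141,000 zł = 959,100 zł
  Less exemption 54,000 zł → base 905,100 zł
  905,100 zł × 16% = 144,816 zł

Excess of minimum tax over mainline income levy: 144,816 zł − 20,000 zł = 124,816 zł.

124,816 zł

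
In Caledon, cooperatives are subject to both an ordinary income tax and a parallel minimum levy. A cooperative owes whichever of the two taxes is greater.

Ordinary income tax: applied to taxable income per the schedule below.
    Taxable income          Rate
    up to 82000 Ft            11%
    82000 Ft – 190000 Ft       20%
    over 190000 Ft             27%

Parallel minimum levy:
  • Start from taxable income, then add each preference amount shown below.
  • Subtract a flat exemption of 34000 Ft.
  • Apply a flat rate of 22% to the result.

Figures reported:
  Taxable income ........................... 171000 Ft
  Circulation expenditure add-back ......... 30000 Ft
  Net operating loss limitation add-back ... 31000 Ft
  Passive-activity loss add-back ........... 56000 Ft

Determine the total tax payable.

55880 Ft

Parallel minimum levy:
  Adjusted income: 171000 Ft + 30000 Ft + 31000 Ft + 56000 Ft = 288000 Ft
  Less exemption 34000 Ft → base 254000 Ft
  254000 Ft × 22% = 55880 Ft

Ordinary income tax:
  82000 Ft × 11% = 9020 Ft
  89000 Ft × 20% = 17800 Ft
  → 26820 Ft

55880 Ft > 26820 Ft, so the parallel minimum levy is the binding amount.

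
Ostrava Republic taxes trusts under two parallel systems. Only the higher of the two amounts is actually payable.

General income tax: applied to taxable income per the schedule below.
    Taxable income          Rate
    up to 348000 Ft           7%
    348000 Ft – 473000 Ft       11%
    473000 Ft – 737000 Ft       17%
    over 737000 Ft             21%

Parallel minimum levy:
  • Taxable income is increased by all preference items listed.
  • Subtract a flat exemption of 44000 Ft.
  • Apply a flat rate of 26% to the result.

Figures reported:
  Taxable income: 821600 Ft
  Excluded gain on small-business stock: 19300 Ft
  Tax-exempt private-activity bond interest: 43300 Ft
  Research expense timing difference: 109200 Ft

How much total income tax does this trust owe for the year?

246844 Ft

General income tax:
  348000 Ft × 7% = 24360 Ft
  125000 Ft × 11% = 13750 Ft
  264000 Ft × 17% = 44880 Ft
  84600 Ft × 21% = 17766 Ft
  → 100756 Ft

Parallel minimum levy:
  Adjusted income: 821600 Ft + 19300 Ft + 43300 Ft + 109200 Ft = 993400 Ft
  Less exemption 44000 Ft → base 949400 Ft
  949400 Ft × 26% = 246844 Ft

246844 Ft > 100756 Ft, so the parallel minimum levy is the binding amount.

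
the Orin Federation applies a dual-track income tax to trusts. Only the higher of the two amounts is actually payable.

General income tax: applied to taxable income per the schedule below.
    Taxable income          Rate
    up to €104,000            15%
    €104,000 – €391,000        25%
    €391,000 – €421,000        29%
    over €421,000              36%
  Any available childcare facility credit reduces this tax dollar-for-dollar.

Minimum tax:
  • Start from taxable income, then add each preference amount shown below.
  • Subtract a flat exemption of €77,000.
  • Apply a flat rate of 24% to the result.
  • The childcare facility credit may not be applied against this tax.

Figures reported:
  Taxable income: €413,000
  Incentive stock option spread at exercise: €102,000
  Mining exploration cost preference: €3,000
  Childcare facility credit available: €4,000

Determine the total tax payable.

€105,840

General income tax:
  €104,000 × 15% = €15,600
  €287,000 × 25% = €71,750
  €22,000 × 29% = €6,380
  → €93,730
  Less childcare facility credit €4,000 → €89,730

Minimum tax:
  Adjusted income: €413,000 + €102,000 + €3,000 = €518,000
  Less exemption €77,000 → base €441,000
  €441,000 × 24% = €105,840

€105,840 > €89,730, so the minimum tax is the binding amount.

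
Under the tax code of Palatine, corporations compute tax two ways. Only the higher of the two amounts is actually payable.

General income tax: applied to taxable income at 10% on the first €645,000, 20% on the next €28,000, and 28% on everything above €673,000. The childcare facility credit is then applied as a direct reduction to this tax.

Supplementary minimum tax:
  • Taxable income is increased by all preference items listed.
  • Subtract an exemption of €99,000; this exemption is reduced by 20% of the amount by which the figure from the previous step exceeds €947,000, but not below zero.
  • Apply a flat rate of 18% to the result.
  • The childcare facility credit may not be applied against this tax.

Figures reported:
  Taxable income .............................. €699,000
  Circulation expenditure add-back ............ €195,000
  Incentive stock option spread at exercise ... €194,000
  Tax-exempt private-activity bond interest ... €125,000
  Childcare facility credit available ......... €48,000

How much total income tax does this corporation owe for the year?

€210,096

Supplementary minimum tax:
  Adjusted income: €699,000 + €195,000 + €194,000 + €125,000 = €1,213,000
  Exemption: €99,000 − 20% × (€1,213,000 − €947,000) = €99,000 − €53,200 = €45,800
  Base: €1,213,000 − €45,800 = €1,167,200
  €1,167,200 × 18% = €210,096

General income tax:
  €645,000 × 10% = €64,500
  €28,000 × 20% = €5,600
  €26,000 × 28% = €7,280
  → €77,380
  Less childcare facility credit €48,000 → €29,380

€210,096 > €29,380, so the supplementary minimum tax is the binding amount.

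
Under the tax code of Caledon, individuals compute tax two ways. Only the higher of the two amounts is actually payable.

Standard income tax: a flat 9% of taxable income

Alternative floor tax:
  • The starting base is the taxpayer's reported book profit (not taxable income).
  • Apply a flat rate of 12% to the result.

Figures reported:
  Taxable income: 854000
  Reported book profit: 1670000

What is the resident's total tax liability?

Standard income tax:
  854000 × 9% = 76860

Alternative floor tax:
  Base (reported book profit): 1670000
  1670000 × 12% = 200400

200400 > 76860, so the alternative floor tax is the binding amount.

200400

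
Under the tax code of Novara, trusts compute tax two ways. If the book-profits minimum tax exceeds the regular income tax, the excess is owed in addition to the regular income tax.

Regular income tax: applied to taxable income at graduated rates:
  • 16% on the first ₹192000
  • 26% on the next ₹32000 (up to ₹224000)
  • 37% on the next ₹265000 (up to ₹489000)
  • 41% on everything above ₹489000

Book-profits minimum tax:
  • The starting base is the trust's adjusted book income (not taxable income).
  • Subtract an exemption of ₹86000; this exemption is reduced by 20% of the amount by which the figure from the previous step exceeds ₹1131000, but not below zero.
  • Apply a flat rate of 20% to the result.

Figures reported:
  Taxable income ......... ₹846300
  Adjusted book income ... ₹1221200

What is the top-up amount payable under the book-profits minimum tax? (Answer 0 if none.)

Book-profits minimum tax:
  Base (adjusted book income): ₹1221200
  Exemption: ₹86000 − 20% × (₹1221200 − ₹1131000) = ₹86000 − ₹18040 = ₹67960
  Base: ₹1221200 − ₹67960 = ₹1153240
  ₹1153240 × 20% = ₹230648

Regular income tax:
  ₹192000 × 16% = ₹30720
  ₹32000 × 26% = ₹8320
  ₹265000 × 37% = ₹98050
  ₹357300 × 41% = ₹146493
  → ₹283583

₹230648 ≤ ₹283583, so no add-on is due.

₹0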